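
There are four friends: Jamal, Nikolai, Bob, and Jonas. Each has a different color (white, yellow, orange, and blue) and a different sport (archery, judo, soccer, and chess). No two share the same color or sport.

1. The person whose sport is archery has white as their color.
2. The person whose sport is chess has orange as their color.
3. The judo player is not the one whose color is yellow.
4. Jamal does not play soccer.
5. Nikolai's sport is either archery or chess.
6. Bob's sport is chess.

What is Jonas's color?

yellow

With clues 1–6, blue, orange, and white are impossible for Jonas's color.
That leaves yellow.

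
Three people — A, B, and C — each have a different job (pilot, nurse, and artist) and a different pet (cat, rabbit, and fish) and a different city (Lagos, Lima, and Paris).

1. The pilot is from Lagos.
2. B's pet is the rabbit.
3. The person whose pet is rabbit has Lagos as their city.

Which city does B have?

With clues 1–3, Lima and Paris are impossible for B's city.
That leaves Lagos.

Lagos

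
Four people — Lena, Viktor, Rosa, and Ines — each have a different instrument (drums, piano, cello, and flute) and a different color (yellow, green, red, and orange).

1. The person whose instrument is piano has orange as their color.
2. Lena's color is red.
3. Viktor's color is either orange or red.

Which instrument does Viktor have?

piano

With clues 1–3, cello, drums, and flute are impossible for Viktor's instrument.
That leaves piano.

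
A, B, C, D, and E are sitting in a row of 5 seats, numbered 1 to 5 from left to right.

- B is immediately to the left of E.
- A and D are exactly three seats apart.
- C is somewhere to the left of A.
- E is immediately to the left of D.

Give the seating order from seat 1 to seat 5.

C, A, B, E, D

From clue 1: B is in {1,2,3,4}.
From clues 1–2: B is in {2,3}.
From clues 1–3: C → seat 1, B → seat 3, E → seat 4.
From clues 1–4: A → seat 2, D → seat 5.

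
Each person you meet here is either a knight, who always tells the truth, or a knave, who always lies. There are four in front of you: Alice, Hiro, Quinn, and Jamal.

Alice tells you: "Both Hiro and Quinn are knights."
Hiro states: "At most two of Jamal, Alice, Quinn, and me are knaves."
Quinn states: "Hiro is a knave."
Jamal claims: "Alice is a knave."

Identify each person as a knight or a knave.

Consider Alice. Suppose Alice is a knight.
Then no assignment of the remaining roles makes every statement match its speaker's type — contradiction.
So Alice is a knave.
With that fixed, Jamal's statement is true, so Jamal is a knight.
Consider Hiro. Suppose Hiro is a knave.
Then no assignment of the remaining roles makes every statement match its speaker's type — contradiction.
So Hiro is a knight.
With that fixed, Quinn's statement is false, so Quinn is a knave.

Alice: knave, Hiro: knight, Quinn: knave, Jamal: knight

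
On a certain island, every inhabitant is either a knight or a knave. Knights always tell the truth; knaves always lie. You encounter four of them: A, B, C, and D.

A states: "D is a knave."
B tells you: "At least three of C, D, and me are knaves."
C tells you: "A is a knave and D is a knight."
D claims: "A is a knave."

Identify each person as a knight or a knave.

A: knave, B: knave, C: knight, D: knight

Consider A. Suppose A is a knight.
Then no assignment of the remaining roles makes every statement match its speaker's type — contradiction.
So A is a knave.
With that fixed, D's statement is true, so D is a knight.
With that fixed, B's statement is false, so B is a knave.
With that fixed, C's statement is true, so C is a knight.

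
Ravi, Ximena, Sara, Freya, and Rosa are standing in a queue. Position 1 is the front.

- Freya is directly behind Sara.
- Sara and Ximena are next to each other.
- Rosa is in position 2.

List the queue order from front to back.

Ravi, Rosa, Ximena, Sara, Freya

From clue 1: Sara is in {1,2,3,4}.
From clues 1–2: Ximena is in {1,2,3}.
From clues 1–3: Ravi → position 1, Rosa → position 2, Ximena → position 3, Sara → position 4, Freya → position 5.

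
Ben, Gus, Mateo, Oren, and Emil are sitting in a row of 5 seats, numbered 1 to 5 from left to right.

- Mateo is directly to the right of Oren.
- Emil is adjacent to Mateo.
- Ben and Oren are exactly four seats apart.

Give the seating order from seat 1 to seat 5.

From clue 1: Mateo is in {2,3,4,5}.
From clues 1–2: Mateo is in {2,3,4}.
From clues 1–3: Oren → seat 1, Mateo → seat 2, Emil → seat 3, Gus → seat 4, Ben → seat 5.

Oren, Mateo, Emil, Gus, Ben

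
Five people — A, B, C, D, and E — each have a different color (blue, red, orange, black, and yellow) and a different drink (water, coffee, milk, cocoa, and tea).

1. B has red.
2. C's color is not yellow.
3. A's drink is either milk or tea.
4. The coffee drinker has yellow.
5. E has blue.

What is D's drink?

coffee

With clues 1–5, cocoa, milk, tea, and water are impossible for D's drink.
That leaves coffee.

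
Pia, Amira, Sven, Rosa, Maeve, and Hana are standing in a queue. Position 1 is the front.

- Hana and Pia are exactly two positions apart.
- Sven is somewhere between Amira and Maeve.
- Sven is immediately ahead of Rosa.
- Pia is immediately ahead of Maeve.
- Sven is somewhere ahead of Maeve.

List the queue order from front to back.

Amira, Sven, Rosa, Pia, Maeve, Hana

From clues 1–2: Sven is in {2,3,4,5}.
From clues 1–3: Sven is in {2,4}.
From clues 1–4: Pia is in {1,4}.
From clues 1–5: Amira → position 1, Sven → position 2, Rosa → position 3, Pia → position 4, Maeve → position 5, Hana → position 6.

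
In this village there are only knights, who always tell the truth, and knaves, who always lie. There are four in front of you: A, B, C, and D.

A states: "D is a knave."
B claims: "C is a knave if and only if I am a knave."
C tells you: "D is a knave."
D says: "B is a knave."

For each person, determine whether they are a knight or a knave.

Consider A. Suppose A is a knave.
Then no assignment of the remaining roles makes every statement match its speaker's type — contradiction.
So A is a knight.
Consider B. Suppose B is a knave.
Then no assignment of the remaining roles makes every statement match its speaker's type — contradiction.
So B is a knight.
With that fixed, D's statement is false, so D is a knave.
With that fixed, C's statement is true, so C is a knight.

A: knight, B: knight, C: knight, D: knave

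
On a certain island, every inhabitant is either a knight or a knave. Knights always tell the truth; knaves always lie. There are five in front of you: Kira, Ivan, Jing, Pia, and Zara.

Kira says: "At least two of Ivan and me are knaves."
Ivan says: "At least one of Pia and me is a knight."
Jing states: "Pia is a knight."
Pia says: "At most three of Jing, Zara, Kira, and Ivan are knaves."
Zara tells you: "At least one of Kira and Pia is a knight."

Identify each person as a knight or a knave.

Consider Kira. Suppose Kira is a knight.
Then Kira's own statement would have to be true, but it can't be — contradiction.
So Kira is a knave.
Consider Ivan. Suppose Ivan is a knave.
Then Kira's statement comes out true, contradicting Kira being a knave.
So Ivan is a knight.
With that fixed, Pia's statement is true, so Pia is a knight.
With that fixed, Zara's statement is true, so Zara is a knight.
With that fixed, Jing's statement is true, so Jing is a knight.

Kira: knave, Ivan: knight, Jing: knight, Pia: knight, Zara: knight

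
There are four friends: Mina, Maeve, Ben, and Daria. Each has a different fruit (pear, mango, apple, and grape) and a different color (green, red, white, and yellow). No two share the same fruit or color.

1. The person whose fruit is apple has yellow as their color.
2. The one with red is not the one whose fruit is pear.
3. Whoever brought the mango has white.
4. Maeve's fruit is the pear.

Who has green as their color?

Maeve

With clues 1–4, Ben, Daria, and Mina are impossible for the one with color green.
That leaves Maeve.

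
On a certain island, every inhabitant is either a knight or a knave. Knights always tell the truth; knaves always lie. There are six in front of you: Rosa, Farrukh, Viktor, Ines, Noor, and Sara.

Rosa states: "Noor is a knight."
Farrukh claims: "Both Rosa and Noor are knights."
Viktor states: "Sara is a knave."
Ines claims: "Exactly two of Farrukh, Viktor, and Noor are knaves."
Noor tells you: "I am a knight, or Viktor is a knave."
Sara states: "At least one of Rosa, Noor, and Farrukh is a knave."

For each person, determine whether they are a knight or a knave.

Consider Rosa. Suppose Rosa is a knave.
Then no assignment of the remaining roles makes every statement match its speaker's type — contradiction.
So Rosa is a knight.
Consider Farrukh. Suppose Farrukh is a knave.
Then no assignment of the remaining roles makes every statement match its speaker's type — contradiction.
So Farrukh is a knight.
Consider Viktor. Suppose Viktor is a knave.
Then no assignment of the remaining roles makes every statement match its speaker's type — contradiction.
So Viktor is a knight.
With that fixed, Ines's statement is false, so Ines is a knave.
Consider Noor. Suppose Noor is a knave.
Then Rosa's statement comes out false, contradicting Rosa being a knight.
So Noor is a knight.
With that fixed, Sara's statement is false, so Sara is a knave.

Rosa: knight, Farrukh: knight, Viktor: knight, Ines: knave, Noor: knight, Sara: knave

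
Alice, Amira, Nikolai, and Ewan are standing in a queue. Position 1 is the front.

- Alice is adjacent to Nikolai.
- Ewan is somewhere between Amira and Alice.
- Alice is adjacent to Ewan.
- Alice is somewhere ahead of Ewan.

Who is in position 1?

Nikolai

With clues 1–2, Ewan is ruled out for position 1.
With clues 1–3, Alice is ruled out for position 1.
With clues 1–4, Amira is ruled out for position 1.
So position 1 is Nikolai.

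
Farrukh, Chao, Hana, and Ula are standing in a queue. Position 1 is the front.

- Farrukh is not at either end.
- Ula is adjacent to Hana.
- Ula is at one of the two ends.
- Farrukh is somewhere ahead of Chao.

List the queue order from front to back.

From clue 1: Farrukh is in {2,3}.
From clues 1–4: Ula → position 1, Hana → position 2, Farrukh → position 3, Chao → position 4.

Ula, Hana, Farrukh, Chao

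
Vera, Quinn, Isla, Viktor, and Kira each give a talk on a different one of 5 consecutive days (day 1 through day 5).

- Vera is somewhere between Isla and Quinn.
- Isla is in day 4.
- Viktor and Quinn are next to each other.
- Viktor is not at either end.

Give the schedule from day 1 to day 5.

From clue 1: Vera is in {2,3,4}.
From clues 1–2: Isla → day 4.
From clues 1–3: Vera → day 3, Kira → day 5.
From clues 1–4: Quinn → day 1, Viktor → day 2.

Quinn, Viktor, Vera, Isla, Kira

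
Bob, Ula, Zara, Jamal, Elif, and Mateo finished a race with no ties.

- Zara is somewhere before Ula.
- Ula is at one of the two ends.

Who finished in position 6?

Ula

With clue 1, Zara is ruled out for place 6.
With clues 1–2, Bob, Elif, Jamal, and Mateo are ruled out for place 6.
So place 6 is Ula.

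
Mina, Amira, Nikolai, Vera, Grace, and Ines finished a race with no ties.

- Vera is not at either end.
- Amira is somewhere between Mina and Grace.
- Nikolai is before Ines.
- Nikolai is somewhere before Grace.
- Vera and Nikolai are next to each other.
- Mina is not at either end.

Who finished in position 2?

Vera

With clues 1–5, Grace, Ines, and Mina are ruled out for place 2.
With clues 1–6, Amira and Nikolai are ruled out for place 2.
So place 2 is Vera.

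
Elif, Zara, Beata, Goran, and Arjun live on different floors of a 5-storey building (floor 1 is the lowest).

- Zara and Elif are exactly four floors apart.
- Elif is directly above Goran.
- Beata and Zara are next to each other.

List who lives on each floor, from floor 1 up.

Zara, Beata, Arjun, Goran, Elif

From clue 1: Elif is in {1,5}.
From clues 1–2: Zara → floor 1, Goran → floor 4, Elif → floor 5.
From clues 1–3: Beata → floor 2, Arjun → floor 3.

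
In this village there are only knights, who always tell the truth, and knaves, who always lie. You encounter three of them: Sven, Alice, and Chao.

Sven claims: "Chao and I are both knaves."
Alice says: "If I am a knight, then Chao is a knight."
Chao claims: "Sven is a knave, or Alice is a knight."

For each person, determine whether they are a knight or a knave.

Consider Sven. Suppose Sven is a knight.
Then Sven's own statement would have to be true, but it can't be — contradiction.
So Sven is a knave.
With that fixed, Chao's statement is true, so Chao is a knight.
With that fixed, Alice's statement is true, so Alice is a knight.

Sven: knave, Alice: knight, Chao: knight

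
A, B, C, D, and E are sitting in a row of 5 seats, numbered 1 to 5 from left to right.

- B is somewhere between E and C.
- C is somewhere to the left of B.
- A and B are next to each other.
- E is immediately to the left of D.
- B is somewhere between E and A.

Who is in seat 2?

With clues 1–2, E is ruled out for seat 2.
With clues 1–4, C and D are ruled out for seat 2.
With clues 1–5, B is ruled out for seat 2.
So seat 2 is A.

A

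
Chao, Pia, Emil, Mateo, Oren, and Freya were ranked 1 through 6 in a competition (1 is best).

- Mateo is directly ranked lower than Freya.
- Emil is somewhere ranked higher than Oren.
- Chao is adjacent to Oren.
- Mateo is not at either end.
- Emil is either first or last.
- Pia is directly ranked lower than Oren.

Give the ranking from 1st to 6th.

Emil, Freya, Mateo, Chao, Oren, Pia

From clue 1: Mateo is in {2,3,4,5,6}.
From clues 1–2: Emil is in {1,2,3,4,5}.
From clues 1–3: Emil is in {1,2,3,4}.
From clues 1–5: Emil → rank 1.
From clues 1–6: Freya → rank 2, Mateo → rank 3, Chao → rank 4, Oren → rank 5, Pia → rank 6.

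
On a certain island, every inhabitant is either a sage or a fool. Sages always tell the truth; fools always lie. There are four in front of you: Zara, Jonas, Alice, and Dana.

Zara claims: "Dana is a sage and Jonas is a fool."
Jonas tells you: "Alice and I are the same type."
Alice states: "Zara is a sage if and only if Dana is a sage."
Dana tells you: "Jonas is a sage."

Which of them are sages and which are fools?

Consider Zara. Suppose Zara is a sage.
Then no assignment of the remaining roles makes every statement match its speaker's type — contradiction.
So Zara is a fool.
Consider Jonas. Suppose Jonas is a sage.
Then no assignment of the remaining roles makes every statement match its speaker's type — contradiction.
So Jonas is a fool.
With that fixed, Dana's statement is false, so Dana is a fool.
With that fixed, Alice's statement is true, so Alice is a sage.

Zara: fool, Jonas: fool, Alice: sage, Dana: fool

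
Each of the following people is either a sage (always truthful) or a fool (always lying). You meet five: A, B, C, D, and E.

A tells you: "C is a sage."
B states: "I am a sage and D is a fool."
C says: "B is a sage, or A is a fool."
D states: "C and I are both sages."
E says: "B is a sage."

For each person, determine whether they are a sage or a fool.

A: sage, B: sage, C: sage, D: fool, E: sage

Consider A. Suppose A is a fool.
Then no assignment of the remaining roles makes every statement match its speaker's type — contradiction.
So A is a sage.
Consider B. Suppose B is a fool.
Then no assignment of the remaining roles makes every statement match its speaker's type — contradiction.
So B is a sage.
With that fixed, C's statement is true, so C is a sage.
With that fixed, E's statement is true, so E is a sage.
Consider D. Suppose D is a sage.
Then B's statement comes out false, contradicting B being a sage.
So D is a fool.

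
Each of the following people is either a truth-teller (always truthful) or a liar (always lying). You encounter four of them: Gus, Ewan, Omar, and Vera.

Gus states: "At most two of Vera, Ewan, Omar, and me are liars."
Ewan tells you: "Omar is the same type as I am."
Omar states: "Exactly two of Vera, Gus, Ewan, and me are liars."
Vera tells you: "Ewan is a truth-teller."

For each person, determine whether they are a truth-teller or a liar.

Gus: truth-teller, Ewan: liar, Omar: truth-teller, Vera: liar

Consider Gus. Suppose Gus is a liar.
Then no assignment of the remaining roles makes every statement match its speaker's type — contradiction.
So Gus is a truth-teller.
Consider Ewan. Suppose Ewan is a truth-teller.
Then no assignment of the remaining roles makes every statement match its speaker's type — contradiction.
So Ewan is a liar.
With that fixed, Vera's statement is false, so Vera is a liar.
Consider Omar. Suppose Omar is a liar.
Then Gus's statement comes out false, contradicting Gus being a truth-teller.
So Omar is a truth-teller.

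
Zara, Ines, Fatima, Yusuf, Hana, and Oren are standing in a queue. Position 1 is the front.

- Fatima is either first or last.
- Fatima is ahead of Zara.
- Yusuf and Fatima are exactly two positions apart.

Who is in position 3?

Yusuf

With clue 1, Fatima is ruled out for position 3.
With clues 1–3, Hana, Ines, Oren, and Zara are ruled out for position 3.
So position 3 is Yusuf.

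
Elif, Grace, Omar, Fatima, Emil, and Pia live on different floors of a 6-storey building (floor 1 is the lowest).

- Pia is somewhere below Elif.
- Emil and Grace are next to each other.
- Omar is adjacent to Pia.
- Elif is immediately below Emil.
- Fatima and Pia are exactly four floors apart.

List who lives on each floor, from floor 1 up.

Omar, Pia, Elif, Emil, Grace, Fatima

From clue 1: Elif is in {2,3,4,5,6}.
From clues 1–3: Elif is in {3,4,5,6}.
From clues 1–4: Elif is in {3,4}.
From clues 1–5: Omar → floor 1, Pia → floor 2, Elif → floor 3, Emil → floor 4, Grace → floor 5, Fatima → floor 6.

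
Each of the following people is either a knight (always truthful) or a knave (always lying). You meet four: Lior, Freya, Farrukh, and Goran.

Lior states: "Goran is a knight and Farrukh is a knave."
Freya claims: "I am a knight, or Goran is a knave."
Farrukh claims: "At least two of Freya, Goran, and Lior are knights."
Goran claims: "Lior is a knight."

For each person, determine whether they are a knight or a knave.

Consider Lior. Suppose Lior is a knight.
Then no assignment of the remaining roles makes every statement match its speaker's type — contradiction.
So Lior is a knave.
With that fixed, Goran's statement is false, so Goran is a knave.
With that fixed, Freya's statement is true, so Freya is a knight.
With that fixed, Farrukh's statement is false, so Farrukh is a knave.

Lior: knave, Freya: knight, Farrukh: knave, Goran: knave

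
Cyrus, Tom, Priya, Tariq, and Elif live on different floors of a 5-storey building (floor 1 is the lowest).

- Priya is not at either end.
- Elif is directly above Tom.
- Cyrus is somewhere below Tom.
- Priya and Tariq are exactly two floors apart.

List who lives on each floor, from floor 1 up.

From clue 1: Priya is in {2,3,4}.
From clues 1–3: Cyrus is in {1,2,3}.
From clues 1–4: Tariq → floor 1, Cyrus → floor 2, Priya → floor 3, Tom → floor 4, Elif → floor 5.

Tariq, Cyrus, Priya, Tom, Elif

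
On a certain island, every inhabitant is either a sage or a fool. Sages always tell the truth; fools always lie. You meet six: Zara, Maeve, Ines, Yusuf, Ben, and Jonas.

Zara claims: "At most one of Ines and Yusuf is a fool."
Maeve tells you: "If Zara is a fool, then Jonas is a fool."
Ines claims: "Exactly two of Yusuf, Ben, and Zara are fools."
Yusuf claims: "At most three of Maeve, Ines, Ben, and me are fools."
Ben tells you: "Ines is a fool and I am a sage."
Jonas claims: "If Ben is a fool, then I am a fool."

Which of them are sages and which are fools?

Zara: sage, Maeve: sage, Ines: fool, Yusuf: sage, Ben: sage, Jonas: sage

Consider Zara. Suppose Zara is a fool.
Then no assignment of the remaining roles makes every statement match its speaker's type — contradiction.
So Zara is a sage.
With that fixed, Maeve's statement is true, so Maeve is a sage.
With that fixed, Yusuf's statement is true, so Yusuf is a sage.
With that fixed, Ines's statement is false, so Ines is a fool.
Consider Ben. Suppose Ben is a fool.
Then whichever role Jonas has, Jonas's statement has the wrong truth value — contradiction.
So Ben is a sage.
With that fixed, Jonas's statement is true, so Jonas is a sage.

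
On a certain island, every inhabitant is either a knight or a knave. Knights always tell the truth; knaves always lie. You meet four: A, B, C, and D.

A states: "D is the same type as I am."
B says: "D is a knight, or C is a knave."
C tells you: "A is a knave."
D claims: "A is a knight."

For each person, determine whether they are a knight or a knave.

A: knight, B: knight, C: knave, D: knight

Consider A. Suppose A is a knave.
Then no assignment of the remaining roles makes every statement match its speaker's type — contradiction.
So A is a knight.
With that fixed, C's statement is false, so C is a knave.
With that fixed, D's statement is true, so D is a knight.
With that fixed, B's statement is true, so B is a knight.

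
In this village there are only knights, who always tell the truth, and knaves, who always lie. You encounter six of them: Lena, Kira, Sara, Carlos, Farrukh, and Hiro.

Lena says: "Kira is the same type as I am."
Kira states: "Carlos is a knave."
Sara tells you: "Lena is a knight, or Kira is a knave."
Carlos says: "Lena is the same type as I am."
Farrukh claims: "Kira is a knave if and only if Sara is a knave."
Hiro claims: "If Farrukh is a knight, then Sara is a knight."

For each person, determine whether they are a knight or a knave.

Lena: knight, Kira: knight, Sara: knight, Carlos: knave, Farrukh: knight, Hiro: knight

Consider Lena. Suppose Lena is a knave.
Then whichever role Carlos has, Carlos's statement has the wrong truth value — contradiction.
So Lena is a knight.
With that fixed, Sara's statement is true, so Sara is a knight.
With that fixed, Hiro's statement is true, so Hiro is a knight.
Consider Kira. Suppose Kira is a knave.
Then Lena's statement comes out false, contradicting Lena being a knight.
So Kira is a knight.
With that fixed, Farrukh's statement is true, so Farrukh is a knight.
Consider Carlos. Suppose Carlos is a knight.
Then Kira's statement comes out false, contradicting Kira being a knight.
So Carlos is a knave.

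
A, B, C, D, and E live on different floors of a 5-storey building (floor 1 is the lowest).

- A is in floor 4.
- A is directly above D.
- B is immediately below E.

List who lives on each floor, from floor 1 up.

From clue 1: A → floor 4.
From clues 1–2: D → floor 3.
From clues 1–3: B → floor 1, E → floor 2, C → floor 5.

B, E, D, A, C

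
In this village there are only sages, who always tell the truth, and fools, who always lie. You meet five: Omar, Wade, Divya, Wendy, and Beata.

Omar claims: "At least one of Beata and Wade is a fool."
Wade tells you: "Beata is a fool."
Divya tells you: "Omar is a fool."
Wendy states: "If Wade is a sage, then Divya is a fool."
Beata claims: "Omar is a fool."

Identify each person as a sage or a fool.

Omar: sage, Wade: sage, Divya: fool, Wendy: sage, Beata: fool

Consider Omar. Suppose Omar is a fool.
Then no assignment of the remaining roles makes every statement match its speaker's type — contradiction.
So Omar is a sage.
With that fixed, Divya's statement is false, so Divya is a fool.
With that fixed, Wendy's statement is true, so Wendy is a sage.
With that fixed, Beata's statement is false, so Beata is a fool.
With that fixed, Wade's statement is true, so Wade is a sage.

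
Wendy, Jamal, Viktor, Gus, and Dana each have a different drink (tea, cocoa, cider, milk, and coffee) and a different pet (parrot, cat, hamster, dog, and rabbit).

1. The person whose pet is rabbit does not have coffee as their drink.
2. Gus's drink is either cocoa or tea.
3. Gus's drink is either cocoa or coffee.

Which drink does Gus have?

With clues 1–2, cider, coffee, and milk are impossible for Gus's drink.
With clues 1–3, tea is impossible for Gus's drink.
That leaves cocoa.

cocoa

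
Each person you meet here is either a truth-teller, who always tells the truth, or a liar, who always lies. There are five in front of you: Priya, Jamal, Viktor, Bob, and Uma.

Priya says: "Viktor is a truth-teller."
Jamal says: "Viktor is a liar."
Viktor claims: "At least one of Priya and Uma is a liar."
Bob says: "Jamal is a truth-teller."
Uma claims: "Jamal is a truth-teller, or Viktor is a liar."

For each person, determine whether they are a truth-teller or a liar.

Priya: truth-teller, Jamal: liar, Viktor: truth-teller, Bob: liar, Uma: liar

Consider Priya. Suppose Priya is a liar.
Then no assignment of the remaining roles makes every statement match its speaker's type — contradiction.
So Priya is a truth-teller.
Consider Jamal. Suppose Jamal is a truth-teller.
Then no assignment of the remaining roles makes every statement match its speaker's type — contradiction.
So Jamal is a liar.
With that fixed, Bob's statement is false, so Bob is a liar.
Consider Viktor. Suppose Viktor is a liar.
Then Priya's statement comes out false, contradicting Priya being a truth-teller.
So Viktor is a truth-teller.
With that fixed, Uma's statement is false, so Uma is a liar.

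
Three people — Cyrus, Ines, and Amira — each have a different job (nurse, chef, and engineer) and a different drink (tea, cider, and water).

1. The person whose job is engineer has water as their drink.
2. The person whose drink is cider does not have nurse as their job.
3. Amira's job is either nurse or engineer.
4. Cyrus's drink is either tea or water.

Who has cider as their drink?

With clues 1–3, Amira is impossible for the one with drink cider.
With clues 1–4, Cyrus is impossible for the one with drink cider.
That leaves Ines.

Ines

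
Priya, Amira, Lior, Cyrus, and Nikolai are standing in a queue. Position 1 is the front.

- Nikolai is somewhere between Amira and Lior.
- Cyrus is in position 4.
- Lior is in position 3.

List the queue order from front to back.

From clue 1: Nikolai is in {2,3,4}.
From clues 1–2: Cyrus → position 4.
From clues 1–3: Amira → position 1, Nikolai → position 2, Lior → position 3, Priya → position 5.

Amira, Nikolai, Lior, Cyrus, Priya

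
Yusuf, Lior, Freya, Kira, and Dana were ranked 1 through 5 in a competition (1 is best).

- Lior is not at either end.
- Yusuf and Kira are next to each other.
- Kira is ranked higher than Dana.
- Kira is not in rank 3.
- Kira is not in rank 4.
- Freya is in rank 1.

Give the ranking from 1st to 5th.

From clue 1: Lior is in {2,3,4}.
From clues 1–4: Yusuf is in {1,2,3}.
From clues 1–5: Lior is in {3,4}.
From clues 1–6: Freya → rank 1, Kira → rank 2, Yusuf → rank 3, Lior → rank 4, Dana → rank 5.

Freya, Kira, Yusuf, Lior, Dana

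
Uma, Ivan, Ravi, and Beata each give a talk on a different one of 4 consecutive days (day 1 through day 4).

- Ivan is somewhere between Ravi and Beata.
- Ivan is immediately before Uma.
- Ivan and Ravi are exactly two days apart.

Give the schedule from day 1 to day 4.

Beata, Ivan, Uma, Ravi

From clue 1: Ivan is in {2,3}.
From clues 1–2: Ivan → day 2, Uma → day 3.
From clues 1–3: Beata → day 1, Ravi → day 4.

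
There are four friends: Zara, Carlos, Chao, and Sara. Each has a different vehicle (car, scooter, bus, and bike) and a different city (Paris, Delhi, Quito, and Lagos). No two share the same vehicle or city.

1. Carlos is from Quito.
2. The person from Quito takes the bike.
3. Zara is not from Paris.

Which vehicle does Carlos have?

bike

With clues 1–2, bus, car, and scooter are impossible for Carlos's vehicle.
That leaves bike.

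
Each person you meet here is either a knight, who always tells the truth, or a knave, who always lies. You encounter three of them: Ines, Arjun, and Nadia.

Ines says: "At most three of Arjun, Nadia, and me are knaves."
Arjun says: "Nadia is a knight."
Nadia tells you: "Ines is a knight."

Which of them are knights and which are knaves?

Regardless of anyone's role, Ines's statement is true, so Ines is a knight.
With that fixed, Nadia's statement is true, so Nadia is a knight.
With that fixed, Arjun's statement is true, so Arjun is a knight.

Ines: knight, Arjun: knight, Nadia: knight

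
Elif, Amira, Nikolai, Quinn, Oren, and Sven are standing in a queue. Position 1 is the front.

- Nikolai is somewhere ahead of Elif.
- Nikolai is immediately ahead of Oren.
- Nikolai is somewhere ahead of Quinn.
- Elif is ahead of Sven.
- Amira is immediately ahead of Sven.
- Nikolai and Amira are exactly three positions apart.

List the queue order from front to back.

From clue 1: Elif is in {2,3,4,5,6}.
From clues 1–2: Elif is in {3,4,5,6}.
From clues 1–3: Nikolai is in {1,2,3}.
From clues 1–4: Nikolai is in {1,2}.
From clues 1–5: Nikolai → position 1, Oren → position 2.
From clues 1–6: Elif → position 3, Amira → position 4, Sven → position 5, Quinn → position 6.

Nikolai, Oren, Elif, Amira, Sven, Quinn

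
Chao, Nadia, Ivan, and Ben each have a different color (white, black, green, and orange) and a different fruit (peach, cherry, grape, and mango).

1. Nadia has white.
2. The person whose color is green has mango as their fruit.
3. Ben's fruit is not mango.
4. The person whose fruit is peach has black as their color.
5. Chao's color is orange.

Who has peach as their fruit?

With clues 1–4, Nadia is impossible for the one with fruit peach.
With clues 1–5, Chao and Ivan are impossible for the one with fruit peach.
That leaves Ben.

Ben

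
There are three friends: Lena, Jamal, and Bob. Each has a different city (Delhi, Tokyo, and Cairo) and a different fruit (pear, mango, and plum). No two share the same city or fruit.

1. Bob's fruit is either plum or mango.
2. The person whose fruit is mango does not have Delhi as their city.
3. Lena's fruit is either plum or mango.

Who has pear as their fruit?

Clue 1 rules out Bob for the one with fruit pear.
With clues 1–3, Lena is impossible for the one with fruit pear.
That leaves Jamal.

Jamal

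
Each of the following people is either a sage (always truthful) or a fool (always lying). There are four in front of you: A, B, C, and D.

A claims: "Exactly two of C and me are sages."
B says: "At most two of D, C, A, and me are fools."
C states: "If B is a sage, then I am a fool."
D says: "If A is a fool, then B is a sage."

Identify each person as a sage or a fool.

Consider A. Suppose A is a sage.
Then no assignment of the remaining roles makes every statement match its speaker's type — contradiction.
So A is a fool.
Consider B. Suppose B is a sage.
Then whichever role C has, C's statement has the wrong truth value — contradiction.
So B is a fool.
With that fixed, C's statement is true, so C is a sage.
With that fixed, D's statement is false, so D is a fool.

A: fool, B: fool, C: sage, D: fool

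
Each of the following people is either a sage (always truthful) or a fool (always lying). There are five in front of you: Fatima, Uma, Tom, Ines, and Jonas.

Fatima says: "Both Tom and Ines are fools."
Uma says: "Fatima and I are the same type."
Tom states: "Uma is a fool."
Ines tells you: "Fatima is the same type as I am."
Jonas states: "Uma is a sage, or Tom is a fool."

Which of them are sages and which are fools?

Consider Fatima. Suppose Fatima is a fool.
Then whichever role Uma has, Uma's statement has the wrong truth value — contradiction.
So Fatima is a sage.
Consider Uma. Suppose Uma is a fool.
Then no assignment of the remaining roles makes every statement match its speaker's type — contradiction.
So Uma is a sage.
With that fixed, Tom's statement is false, so Tom is a fool.
With that fixed, Jonas's statement is true, so Jonas is a sage.
Consider Ines. Suppose Ines is a sage.
Then Fatima's statement comes out false, contradicting Fatima being a sage.
So Ines is a fool.

Fatima: sage, Uma: sage, Tom: fool, Ines: fool, Jonas: sage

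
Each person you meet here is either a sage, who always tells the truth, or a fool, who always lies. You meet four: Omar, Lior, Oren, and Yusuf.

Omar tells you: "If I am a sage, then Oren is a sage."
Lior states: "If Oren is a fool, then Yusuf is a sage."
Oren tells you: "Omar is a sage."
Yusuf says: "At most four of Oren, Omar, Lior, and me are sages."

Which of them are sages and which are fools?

Regardless of anyone's role, Yusuf's statement is true, so Yusuf is a sage.
With that fixed, Lior's statement is true, so Lior is a sage.
Consider Omar. Suppose Omar is a fool.
Then Omar's own statement would have to be false, but it can't be — contradiction.
So Omar is a sage.
With that fixed, Oren's statement is true, so Oren is a sage.

Omar: sage, Lior: sage, Oren: sage, Yusuf: sage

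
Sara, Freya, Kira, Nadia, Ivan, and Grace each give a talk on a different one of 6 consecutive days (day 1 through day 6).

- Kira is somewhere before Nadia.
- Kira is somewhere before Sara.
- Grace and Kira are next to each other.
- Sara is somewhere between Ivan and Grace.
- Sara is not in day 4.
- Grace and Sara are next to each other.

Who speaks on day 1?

Kira

With clue 1, Nadia is ruled out for day 1.
With clues 1–2, Sara is ruled out for day 1.
With clues 1–4, Ivan is ruled out for day 1.
With clues 1–6, Freya and Grace are ruled out for day 1.
So day 1 is Kira.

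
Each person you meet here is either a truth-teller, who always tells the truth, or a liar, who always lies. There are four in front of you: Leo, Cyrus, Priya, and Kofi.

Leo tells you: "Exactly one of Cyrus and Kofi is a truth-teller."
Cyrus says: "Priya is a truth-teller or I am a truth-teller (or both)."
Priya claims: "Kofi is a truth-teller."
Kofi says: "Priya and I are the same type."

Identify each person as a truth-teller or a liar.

Consider Leo. Suppose Leo is a truth-teller.
Then no assignment of the remaining roles makes every statement match its speaker's type — contradiction.
So Leo is a liar.
Consider Cyrus. Suppose Cyrus is a liar.
Then no assignment of the remaining roles makes every statement match its speaker's type — contradiction.
So Cyrus is a truth-teller.
Consider Priya. Suppose Priya is a liar.
Then whichever role Kofi has, Kofi's statement has the wrong truth value — contradiction.
So Priya is a truth-teller.
Consider Kofi. Suppose Kofi is a liar.
Then Leo's statement comes out true, contradicting Leo being a liar.
So Kofi is a truth-teller.

Leo: liar, Cyrus: truth-teller, Priya: truth-teller, Kofi: truth-teller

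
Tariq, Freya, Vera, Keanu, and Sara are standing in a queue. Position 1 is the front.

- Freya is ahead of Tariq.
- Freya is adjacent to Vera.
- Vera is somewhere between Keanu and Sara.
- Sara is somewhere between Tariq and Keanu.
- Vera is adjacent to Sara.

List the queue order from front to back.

Keanu, Freya, Vera, Sara, Tariq

From clue 1: Tariq is in {2,3,4,5}.
From clues 1–2: Tariq is in {3,4,5}.
From clues 1–3: Tariq is in {4,5}.
From clues 1–4: Keanu → position 1, Sara → position 4, Tariq → position 5.
From clues 1–5: Freya → position 2, Vera → position 3.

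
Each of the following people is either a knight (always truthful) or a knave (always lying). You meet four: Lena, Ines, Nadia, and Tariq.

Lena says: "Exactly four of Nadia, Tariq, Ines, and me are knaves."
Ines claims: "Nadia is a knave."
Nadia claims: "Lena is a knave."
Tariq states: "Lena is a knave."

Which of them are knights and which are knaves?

Lena: knave, Ines: knave, Nadia: knight, Tariq: knight

Consider Lena. Suppose Lena is a knight.
Then Lena's own statement would have to be true, but it can't be — contradiction.
So Lena is a knave.
With that fixed, Nadia's statement is true, so Nadia is a knight.
With that fixed, Tariq's statement is true, so Tariq is a knight.
With that fixed, Ines's statement is false, so Ines is a knave.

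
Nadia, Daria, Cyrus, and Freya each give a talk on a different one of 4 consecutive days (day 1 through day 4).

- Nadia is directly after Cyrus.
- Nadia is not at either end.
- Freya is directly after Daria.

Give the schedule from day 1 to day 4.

Cyrus, Nadia, Daria, Freya

From clue 1: Nadia is in {2,3,4}.
From clues 1–2: Nadia is in {2,3}.
From clues 1–3: Cyrus → day 1, Nadia → day 2, Daria → day 3, Freya → day 4.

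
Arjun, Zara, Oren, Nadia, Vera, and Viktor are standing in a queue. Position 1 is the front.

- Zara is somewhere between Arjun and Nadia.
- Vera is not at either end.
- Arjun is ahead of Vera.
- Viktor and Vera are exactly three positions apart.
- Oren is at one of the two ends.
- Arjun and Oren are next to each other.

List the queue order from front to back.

From clue 1: Zara is in {2,3,4,5}.
From clues 1–3: Arjun is in {1,2,3,4}.
From clues 1–5: Zara is in {3,4}.
From clues 1–6: Oren → position 1, Arjun → position 2, Vera → position 3, Zara → position 4, Nadia → position 5, Viktor → position 6.

Oren, Arjun, Vera, Zara, Nadia, Viktor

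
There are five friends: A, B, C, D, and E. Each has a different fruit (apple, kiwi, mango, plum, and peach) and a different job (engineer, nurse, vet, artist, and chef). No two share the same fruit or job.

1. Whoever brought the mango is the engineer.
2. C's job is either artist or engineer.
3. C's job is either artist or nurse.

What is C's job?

With clues 1–2, chef, nurse, and vet are impossible for C's job.
With clues 1–3, engineer is impossible for C's job.
That leaves artist.

artist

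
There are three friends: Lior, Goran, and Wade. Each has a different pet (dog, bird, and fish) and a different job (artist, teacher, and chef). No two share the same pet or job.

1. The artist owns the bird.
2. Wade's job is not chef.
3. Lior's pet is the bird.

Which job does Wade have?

With clues 1–2, chef is impossible for Wade's job.
With clues 1–3, artist is impossible for Wade's job.
That leaves teacher.

teacher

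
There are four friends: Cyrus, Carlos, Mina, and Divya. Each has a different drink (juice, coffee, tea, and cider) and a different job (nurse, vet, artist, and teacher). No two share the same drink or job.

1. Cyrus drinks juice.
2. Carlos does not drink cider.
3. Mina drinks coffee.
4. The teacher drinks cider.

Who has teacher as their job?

Divya

With clues 1–4, Carlos, Cyrus, and Mina are impossible for the one with job teacher.
That leaves Divya.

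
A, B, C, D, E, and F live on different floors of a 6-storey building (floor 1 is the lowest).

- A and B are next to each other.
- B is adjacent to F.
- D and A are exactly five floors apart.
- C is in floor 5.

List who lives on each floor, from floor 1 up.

From clues 1–2: B is in {2,3,4,5}.
From clues 1–3: A is in {1,6}.
From clues 1–4: A → floor 1, B → floor 2, F → floor 3, E → floor 4, C → floor 5, D → floor 6.

A, B, F, E, C, D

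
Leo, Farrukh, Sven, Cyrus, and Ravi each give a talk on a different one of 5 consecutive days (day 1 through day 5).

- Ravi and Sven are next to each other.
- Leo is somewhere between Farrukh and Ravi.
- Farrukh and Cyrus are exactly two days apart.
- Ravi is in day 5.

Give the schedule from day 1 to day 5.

From clues 1–2: Leo is in {2,3,4}.
From clues 1–3: Cyrus → day 3.
From clues 1–4: Farrukh → day 1, Leo → day 2, Sven → day 4, Ravi → day 5.

Farrukh, Leo, Cyrus, Sven, Ravi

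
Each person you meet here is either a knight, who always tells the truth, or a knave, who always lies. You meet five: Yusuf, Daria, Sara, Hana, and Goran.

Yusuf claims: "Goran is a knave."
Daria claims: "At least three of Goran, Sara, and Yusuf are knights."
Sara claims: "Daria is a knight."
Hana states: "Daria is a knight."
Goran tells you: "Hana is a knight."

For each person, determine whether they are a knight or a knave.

Yusuf: knight, Daria: knave, Sara: knave, Hana: knave, Goran: knave

Consider Yusuf. Suppose Yusuf is a knave.
Then no assignment of the remaining roles makes every statement match its speaker's type — contradiction.
So Yusuf is a knight.
Consider Daria. Suppose Daria is a knight.
Then no assignment of the remaining roles makes every statement match its speaker's type — contradiction.
So Daria is a knave.
With that fixed, Sara's statement is false, so Sara is a knave.
With that fixed, Hana's statement is false, so Hana is a knave.
With that fixed, Goran's statement is false, so Goran is a knave.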